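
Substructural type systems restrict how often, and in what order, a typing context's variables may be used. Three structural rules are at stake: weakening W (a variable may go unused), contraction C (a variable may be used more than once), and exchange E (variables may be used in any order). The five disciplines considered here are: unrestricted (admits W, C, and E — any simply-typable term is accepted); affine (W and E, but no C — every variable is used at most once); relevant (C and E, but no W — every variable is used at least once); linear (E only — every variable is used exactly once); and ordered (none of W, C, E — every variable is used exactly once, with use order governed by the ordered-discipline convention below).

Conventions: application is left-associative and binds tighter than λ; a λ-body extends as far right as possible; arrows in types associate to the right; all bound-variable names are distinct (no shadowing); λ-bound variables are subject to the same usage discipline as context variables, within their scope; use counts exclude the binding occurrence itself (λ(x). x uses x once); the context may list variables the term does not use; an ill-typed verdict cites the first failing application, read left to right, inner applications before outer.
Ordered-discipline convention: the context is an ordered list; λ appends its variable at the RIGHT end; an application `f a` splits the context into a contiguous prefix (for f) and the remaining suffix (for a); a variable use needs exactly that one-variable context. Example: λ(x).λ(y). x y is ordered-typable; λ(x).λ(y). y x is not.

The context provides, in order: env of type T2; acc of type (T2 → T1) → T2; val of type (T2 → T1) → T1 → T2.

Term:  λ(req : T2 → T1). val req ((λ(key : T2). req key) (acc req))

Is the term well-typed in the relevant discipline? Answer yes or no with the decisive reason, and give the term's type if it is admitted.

no — env never used (weakening)
counts: env: 0, acc: 1, val: 1, req (bound): 3, key (bound): 1
left-to-right use order: val, req, req, key, acc, req
typing: well-typed at (T2 → T1) → T2
across the five disciplines: ordered ✗; linear ✗; affine ✗; relevant ✗; unrestricted ✓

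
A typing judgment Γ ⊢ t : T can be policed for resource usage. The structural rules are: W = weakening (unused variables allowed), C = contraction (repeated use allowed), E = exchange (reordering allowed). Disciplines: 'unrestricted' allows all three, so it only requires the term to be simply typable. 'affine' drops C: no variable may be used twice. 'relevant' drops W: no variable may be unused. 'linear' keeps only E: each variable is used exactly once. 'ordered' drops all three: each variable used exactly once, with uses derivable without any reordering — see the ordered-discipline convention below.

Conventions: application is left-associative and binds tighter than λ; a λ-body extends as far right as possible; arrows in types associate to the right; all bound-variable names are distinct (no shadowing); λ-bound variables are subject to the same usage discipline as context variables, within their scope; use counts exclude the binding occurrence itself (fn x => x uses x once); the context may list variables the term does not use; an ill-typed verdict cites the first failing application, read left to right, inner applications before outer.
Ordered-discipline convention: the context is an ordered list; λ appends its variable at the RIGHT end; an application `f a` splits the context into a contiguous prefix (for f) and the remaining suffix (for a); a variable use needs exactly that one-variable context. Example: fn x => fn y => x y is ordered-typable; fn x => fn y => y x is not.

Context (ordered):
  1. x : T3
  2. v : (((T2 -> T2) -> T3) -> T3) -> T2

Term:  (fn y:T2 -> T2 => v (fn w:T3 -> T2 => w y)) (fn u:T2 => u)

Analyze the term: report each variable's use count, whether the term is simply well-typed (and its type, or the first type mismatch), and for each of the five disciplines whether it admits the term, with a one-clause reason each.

variable uses: x: 0×, v: 1×, y (bound): 1×, w (bound): 1×, u (bound): 1×
use order (left to right): v, w, y, u
typing: ill-typed: an application expects T3 but receives T2 -> T2
ordered ✗ (not simply typable)
linear ✗ (fails simple typing)
affine ✗ (a type mismatch blocks all five)
relevant ✗ (the type mismatch rejects it)
unrestricted ✗ (not simply typable)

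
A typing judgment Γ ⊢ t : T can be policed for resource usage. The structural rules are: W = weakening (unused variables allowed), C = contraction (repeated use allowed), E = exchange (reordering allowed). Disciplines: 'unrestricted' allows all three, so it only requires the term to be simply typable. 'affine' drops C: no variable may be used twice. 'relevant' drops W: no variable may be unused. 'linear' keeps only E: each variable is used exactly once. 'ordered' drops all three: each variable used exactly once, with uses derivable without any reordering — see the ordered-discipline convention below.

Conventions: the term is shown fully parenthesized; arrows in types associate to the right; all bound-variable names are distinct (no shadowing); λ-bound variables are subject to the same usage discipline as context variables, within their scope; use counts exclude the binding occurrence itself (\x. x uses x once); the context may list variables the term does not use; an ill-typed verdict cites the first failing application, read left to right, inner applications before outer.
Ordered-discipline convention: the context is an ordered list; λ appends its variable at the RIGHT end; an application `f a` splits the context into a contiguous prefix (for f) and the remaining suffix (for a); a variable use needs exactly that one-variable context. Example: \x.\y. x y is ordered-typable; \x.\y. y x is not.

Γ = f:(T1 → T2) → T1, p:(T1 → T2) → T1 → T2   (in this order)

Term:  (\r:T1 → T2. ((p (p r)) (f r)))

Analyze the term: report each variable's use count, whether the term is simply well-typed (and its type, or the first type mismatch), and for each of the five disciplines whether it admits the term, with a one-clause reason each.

variable uses: f=1; p=2; r (bound)=2
left-to-right use order: p, p, r, f, r
typing: the term checks, with type (T1 → T2) → T2
ordered: ✗, repeated use of p ×2, r ×2
linear: ✗, repeated use of p ×2, r ×2
affine: ✗, repeated use of p ×2, r ×2
relevant: ✓, every one of f, p, r appears
unrestricted: ✓, type-checks ((T1 → T2) → T2) and nothing is barred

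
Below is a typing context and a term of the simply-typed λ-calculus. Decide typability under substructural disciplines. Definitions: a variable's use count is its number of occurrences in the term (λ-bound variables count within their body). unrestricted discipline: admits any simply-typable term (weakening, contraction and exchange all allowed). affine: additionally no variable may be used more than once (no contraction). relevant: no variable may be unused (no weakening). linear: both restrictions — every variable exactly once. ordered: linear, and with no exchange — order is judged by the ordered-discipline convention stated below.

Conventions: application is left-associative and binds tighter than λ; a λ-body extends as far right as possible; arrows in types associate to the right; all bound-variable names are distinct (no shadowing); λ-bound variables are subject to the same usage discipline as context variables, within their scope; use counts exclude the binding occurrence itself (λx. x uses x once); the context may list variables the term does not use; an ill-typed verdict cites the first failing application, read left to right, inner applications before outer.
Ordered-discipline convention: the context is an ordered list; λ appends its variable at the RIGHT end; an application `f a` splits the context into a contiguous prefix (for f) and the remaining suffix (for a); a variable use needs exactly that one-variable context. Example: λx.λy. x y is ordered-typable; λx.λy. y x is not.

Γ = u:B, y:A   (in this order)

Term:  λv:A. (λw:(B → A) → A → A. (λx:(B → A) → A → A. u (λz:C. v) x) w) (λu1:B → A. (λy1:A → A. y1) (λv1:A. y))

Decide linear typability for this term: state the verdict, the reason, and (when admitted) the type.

no — the type mismatch rejects it
counts: u: 1, y: 1, v (λ-bound): 1, w (λ-bound): 1, x (λ-bound): 1, z (λ-bound): 0, u1 (λ-bound): 0, y1 (λ-bound): 1, v1 (λ-bound): 0
uses in reading order: u, v, x, w, y1, y
typing: ill-typed: non-function type B applied to an argument
summary: ordered ✗ · linear ✗ · affine ✗ · relevant ✗ · unrestricted ✗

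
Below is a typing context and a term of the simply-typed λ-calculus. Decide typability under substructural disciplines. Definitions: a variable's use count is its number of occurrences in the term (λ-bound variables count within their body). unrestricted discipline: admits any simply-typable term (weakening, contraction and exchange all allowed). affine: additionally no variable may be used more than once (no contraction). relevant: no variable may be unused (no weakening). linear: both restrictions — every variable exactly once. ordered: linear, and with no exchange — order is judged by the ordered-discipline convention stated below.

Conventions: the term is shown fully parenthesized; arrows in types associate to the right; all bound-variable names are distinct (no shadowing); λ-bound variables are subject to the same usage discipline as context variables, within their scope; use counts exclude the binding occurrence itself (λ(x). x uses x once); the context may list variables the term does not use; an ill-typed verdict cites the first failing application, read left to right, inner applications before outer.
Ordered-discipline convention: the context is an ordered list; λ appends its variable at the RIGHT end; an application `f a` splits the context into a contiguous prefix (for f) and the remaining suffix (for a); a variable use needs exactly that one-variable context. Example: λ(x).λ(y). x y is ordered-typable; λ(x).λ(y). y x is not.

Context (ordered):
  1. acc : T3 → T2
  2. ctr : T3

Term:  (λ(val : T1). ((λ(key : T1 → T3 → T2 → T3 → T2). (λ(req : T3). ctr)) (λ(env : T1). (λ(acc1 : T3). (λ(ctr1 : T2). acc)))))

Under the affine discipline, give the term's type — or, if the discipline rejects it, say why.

term : T1 → T3 → T3
use counts: acc ×1, ctr ×1, val [bound] ×0, key [bound] ×0, req [bound] ×0, env [bound] ×0, acc1 [bound] ×0, ctr1 [bound] ×0
left-to-right use order: ctr, acc
typing: the term checks, with type T1 → T3 → T3
summary: ordered ✗, linear ✗, affine ✓, relevant ✗, unrestricted ✓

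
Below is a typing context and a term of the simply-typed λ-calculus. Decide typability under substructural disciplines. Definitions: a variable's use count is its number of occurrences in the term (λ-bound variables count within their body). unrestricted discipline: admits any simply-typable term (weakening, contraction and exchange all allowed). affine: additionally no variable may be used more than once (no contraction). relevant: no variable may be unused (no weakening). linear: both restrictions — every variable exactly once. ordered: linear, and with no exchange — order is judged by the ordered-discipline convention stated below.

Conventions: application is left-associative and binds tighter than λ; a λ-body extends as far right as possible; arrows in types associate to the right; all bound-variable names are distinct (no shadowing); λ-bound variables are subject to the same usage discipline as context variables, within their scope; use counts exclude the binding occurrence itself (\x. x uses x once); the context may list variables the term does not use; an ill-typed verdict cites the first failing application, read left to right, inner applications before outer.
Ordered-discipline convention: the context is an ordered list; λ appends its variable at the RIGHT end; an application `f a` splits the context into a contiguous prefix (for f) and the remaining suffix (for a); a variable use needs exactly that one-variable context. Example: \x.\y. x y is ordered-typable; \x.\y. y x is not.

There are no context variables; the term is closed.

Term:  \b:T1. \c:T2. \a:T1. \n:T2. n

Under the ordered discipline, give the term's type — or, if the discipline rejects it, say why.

not well-typed under ordered — unused: b, c, a — weakening required
usage: b [bound] ×0; c [bound] ×0; a [bound] ×0; n [bound] ×1
left-to-right use order: n
typing: well-typed at T1 -> T2 -> T1 -> T2 -> T2
per-discipline verdicts: ordered ✗, linear ✗, affine ✓, relevant ✗, unrestricted ✓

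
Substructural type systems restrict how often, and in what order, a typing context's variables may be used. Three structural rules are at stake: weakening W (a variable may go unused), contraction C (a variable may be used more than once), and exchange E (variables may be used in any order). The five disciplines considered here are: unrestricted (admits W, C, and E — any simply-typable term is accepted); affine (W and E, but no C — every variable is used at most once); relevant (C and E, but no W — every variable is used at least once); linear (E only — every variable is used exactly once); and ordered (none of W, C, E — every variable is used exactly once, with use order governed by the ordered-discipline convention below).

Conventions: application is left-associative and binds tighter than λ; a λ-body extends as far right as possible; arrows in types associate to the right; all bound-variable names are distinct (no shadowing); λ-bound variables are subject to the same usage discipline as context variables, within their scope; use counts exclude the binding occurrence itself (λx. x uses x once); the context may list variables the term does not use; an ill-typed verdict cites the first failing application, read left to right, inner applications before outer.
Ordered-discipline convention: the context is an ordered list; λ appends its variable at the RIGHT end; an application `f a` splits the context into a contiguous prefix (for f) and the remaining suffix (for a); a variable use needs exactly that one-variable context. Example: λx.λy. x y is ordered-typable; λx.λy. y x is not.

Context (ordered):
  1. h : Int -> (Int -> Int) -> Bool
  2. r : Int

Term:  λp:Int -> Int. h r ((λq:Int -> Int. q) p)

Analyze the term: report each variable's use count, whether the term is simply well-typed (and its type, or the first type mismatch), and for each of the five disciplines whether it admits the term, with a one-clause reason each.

counts: h: 1, r: 1, p (bound): 1, q (bound): 1
left-to-right use order: h, r, q, p
typing: well-typed — term : (Int -> Int) -> Bool
ordered ✓ (single-use (h, r, p, q), ordered derivation ok)
linear ✓ (each of h, r, p, q used exactly once)
affine ✓ (h, r, p, q: no repeats, contraction unneeded)
relevant ✓ (every one of h, r, p, q appears)
unrestricted ✓ (simply typable at (Int -> Int) -> Bool; W, C, E all held)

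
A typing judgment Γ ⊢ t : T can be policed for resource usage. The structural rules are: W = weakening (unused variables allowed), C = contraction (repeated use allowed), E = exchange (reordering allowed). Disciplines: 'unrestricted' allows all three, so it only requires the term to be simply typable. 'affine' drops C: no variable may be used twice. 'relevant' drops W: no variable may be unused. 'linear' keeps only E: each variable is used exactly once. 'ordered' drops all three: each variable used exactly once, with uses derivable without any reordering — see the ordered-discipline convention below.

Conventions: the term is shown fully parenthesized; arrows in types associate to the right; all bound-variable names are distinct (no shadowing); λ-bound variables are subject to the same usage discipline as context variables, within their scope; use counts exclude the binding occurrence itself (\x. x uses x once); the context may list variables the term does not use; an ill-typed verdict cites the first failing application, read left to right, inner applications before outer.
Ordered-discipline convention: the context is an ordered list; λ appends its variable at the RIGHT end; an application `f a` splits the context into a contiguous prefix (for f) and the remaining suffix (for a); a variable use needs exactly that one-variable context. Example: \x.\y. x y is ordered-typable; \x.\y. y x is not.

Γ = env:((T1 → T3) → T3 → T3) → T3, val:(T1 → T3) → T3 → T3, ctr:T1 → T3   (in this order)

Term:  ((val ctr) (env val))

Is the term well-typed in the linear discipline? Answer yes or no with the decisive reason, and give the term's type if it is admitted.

no — needs contraction — val ×2
use counts: env: 1; val: 2; ctr: 1
uses in reading order: val, ctr, env, val
typing: ✓ — T3
per-discipline verdicts: ordered ✗ · linear ✗ · affine ✗ · relevant ✓ · unrestricted ✓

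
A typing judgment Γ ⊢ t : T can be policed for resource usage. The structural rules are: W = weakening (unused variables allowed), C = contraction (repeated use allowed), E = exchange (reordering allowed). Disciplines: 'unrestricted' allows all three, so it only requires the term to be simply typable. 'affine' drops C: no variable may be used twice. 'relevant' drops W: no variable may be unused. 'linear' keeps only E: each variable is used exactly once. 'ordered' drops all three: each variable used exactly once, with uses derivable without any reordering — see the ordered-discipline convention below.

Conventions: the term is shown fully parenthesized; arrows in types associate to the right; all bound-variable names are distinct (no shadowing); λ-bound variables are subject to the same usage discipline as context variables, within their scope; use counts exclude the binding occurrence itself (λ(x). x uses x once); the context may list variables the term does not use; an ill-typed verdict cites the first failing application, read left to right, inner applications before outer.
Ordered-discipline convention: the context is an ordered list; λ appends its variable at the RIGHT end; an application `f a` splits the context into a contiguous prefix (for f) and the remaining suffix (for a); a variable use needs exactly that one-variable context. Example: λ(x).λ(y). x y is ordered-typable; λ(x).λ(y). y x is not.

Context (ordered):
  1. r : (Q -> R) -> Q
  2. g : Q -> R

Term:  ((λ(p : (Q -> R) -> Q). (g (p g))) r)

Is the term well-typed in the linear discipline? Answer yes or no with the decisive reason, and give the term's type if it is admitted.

no — needs contraction — g ×2
counts: r: 1×, g: 2×, p (λ-bound): 1×
uses in reading order: g, p, g, r
typing: the term checks, with type R
summary: ordered ✗, linear ✗, affine ✗, relevant ✓, unrestricted ✓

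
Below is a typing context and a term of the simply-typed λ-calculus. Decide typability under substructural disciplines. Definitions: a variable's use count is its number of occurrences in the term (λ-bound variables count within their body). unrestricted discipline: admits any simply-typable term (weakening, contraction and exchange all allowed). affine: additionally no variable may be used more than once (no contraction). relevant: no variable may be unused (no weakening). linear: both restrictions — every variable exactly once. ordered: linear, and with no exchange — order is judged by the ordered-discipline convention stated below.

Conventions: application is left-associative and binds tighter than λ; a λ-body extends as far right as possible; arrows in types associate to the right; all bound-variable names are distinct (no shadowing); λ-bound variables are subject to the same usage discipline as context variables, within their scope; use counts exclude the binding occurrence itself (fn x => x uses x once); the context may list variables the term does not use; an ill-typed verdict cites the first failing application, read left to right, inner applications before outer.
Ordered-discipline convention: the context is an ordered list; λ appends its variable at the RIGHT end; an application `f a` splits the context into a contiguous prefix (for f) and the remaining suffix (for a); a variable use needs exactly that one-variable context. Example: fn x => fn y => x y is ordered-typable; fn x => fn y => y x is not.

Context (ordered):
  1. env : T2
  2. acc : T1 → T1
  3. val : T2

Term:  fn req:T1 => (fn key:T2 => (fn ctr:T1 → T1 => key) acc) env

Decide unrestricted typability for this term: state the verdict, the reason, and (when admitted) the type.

yes — simply typable at T1 → T2; W, C, E all held; term : T1 → T2
variable uses: env: 1×, acc: 1×, val: 0×, req (λ-bound): 0×, key (λ-bound): 1×, ctr (λ-bound): 0×
left-to-right use order: key, acc, env
typing: the term checks, with type T1 → T2
per-discipline verdicts: ordered ✗ | linear ✗ | affine ✓ | relevant ✗ | unrestricted ✓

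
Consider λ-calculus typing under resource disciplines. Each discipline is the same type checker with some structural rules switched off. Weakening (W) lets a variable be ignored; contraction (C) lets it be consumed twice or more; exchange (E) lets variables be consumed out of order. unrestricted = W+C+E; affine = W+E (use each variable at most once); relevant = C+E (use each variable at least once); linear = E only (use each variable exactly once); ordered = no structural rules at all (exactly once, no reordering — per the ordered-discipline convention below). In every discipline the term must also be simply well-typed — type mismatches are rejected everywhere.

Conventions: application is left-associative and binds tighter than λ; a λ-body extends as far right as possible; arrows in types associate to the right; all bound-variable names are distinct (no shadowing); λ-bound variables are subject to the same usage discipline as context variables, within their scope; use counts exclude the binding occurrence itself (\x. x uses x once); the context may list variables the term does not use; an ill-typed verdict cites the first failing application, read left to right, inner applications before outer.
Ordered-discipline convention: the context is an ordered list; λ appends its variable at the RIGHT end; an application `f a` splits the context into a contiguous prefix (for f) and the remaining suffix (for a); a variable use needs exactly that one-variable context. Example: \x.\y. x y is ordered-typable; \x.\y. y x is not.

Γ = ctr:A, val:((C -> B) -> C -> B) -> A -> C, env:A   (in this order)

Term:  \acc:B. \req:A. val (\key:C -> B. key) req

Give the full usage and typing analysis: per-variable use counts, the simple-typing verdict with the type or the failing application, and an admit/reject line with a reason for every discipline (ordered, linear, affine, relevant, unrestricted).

counts: ctr: 0; val: 1; env: 0; acc (λ-bound): 0; req (λ-bound): 1; key (λ-bound): 1
use order (left to right): val, key, req
typing: the term checks, with type B -> A -> C
ordered: ✗, ctr, env, acc never used (weakening)
linear: ✗, ctr, env, acc never used (weakening)
affine: ✓, at most one use each (ctr, val, env, acc, req, key)
relevant: ✗, ctr, env, acc never used (weakening)
unrestricted: ✓, well-typed at B -> A -> C; no restrictions here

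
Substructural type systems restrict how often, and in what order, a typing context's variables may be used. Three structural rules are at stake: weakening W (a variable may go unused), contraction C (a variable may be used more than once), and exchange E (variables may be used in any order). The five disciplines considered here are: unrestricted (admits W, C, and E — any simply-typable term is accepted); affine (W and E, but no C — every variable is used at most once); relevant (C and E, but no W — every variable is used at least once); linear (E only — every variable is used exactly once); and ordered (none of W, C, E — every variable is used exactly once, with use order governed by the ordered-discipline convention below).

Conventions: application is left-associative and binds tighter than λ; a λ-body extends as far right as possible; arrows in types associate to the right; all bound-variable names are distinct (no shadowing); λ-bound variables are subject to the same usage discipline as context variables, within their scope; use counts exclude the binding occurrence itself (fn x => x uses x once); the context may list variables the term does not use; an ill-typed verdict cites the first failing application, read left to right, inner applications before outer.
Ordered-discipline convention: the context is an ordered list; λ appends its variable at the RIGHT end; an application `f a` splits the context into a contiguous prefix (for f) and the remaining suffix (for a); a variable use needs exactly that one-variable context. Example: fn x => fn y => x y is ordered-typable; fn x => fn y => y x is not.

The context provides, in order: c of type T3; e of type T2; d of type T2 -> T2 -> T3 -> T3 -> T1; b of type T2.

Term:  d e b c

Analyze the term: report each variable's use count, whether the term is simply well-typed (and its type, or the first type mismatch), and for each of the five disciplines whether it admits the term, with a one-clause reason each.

variable uses: c=1, e=1, d=1, b=1
use order (left to right): d, e, b, c
typing: well-typed — term : T3 -> T1
ordered: ✗, no ordered split (uses run d, e, b, c)
linear: ✓, exactly-once usage across c, e, d, b
affine: ✓, c, e, d, b: no repeats, contraction unneeded
relevant: ✓, at least one use each (c, e, d, b)
unrestricted: ✓, well-typed at T3 -> T1; no restrictions here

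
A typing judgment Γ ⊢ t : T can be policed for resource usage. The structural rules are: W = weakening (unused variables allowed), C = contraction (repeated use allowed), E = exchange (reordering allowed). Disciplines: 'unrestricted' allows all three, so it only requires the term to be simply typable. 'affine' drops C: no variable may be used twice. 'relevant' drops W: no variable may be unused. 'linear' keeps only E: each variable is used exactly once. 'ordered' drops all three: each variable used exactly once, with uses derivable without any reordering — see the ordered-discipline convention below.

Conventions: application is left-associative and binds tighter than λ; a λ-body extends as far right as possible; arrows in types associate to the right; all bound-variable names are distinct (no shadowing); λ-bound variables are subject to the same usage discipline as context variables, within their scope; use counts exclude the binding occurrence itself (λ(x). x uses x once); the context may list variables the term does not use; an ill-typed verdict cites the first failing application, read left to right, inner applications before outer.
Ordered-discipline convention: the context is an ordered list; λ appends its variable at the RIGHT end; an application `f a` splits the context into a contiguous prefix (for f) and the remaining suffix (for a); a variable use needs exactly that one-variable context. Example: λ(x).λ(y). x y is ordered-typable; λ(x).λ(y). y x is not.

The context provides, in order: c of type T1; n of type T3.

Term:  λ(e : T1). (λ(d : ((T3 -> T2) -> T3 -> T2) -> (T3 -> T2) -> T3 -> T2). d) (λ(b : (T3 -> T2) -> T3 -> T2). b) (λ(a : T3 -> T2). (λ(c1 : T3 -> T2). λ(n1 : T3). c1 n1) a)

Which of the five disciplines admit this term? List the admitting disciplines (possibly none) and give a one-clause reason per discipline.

admitting disciplines: affine, unrestricted
use counts: c ×0, n ×0, e [bound] ×0, d [bound] ×1, b [bound] ×1, a [bound] ×1, c1 [bound] ×1, n1 [bound] ×1
use order (left to right): d, b, c1, n1, a
typing: well-typed at T1 -> (T3 -> T2) -> T3 -> T2
ordered: ✗ — needs weakening: c, n, e unused
linear: ✗ — needs weakening: c, n, e unused
affine: ✓ — none of c, n, e, d, b, a, c1, n1 used more than once
relevant: ✗ — needs weakening: c, n, e unused
unrestricted: ✓ — type-checks (T1 -> (T3 -> T2) -> T3 -> T2) and nothing is barred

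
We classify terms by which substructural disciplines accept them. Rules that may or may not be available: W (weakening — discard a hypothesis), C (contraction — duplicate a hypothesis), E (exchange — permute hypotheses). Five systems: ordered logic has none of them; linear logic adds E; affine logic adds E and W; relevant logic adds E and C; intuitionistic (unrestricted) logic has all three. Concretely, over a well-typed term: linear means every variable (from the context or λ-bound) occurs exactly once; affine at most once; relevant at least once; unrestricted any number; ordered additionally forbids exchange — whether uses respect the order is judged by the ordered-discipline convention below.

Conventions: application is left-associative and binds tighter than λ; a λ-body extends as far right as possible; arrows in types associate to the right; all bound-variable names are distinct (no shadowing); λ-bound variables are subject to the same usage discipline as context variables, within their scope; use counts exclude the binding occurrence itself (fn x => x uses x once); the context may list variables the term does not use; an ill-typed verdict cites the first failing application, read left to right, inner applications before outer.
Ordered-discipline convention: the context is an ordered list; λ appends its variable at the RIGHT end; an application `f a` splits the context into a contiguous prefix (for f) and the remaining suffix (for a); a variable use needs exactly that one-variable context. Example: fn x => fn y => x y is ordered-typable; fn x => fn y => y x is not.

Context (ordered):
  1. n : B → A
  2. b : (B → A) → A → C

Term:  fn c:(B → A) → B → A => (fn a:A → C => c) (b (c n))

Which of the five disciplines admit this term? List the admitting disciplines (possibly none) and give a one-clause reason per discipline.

admitted in: unrestricted
counts: n: 1, b: 1, c (bound): 2, a (bound): 0
use order (left to right): c, b, c, n
typing: well-typed at ((B → A) → B → A) → (B → A) → B → A
ordered: ✗, repeated use of c ×2; needs weakening: a unused
linear: ✗, repeated use of c ×2; needs weakening: a unused
affine: ✗, repeated use of c ×2
relevant: ✗, needs weakening: a unused
unrestricted: ✓, simply typable at ((B → A) → B → A) → (B → A) → B → A; W, C, E all held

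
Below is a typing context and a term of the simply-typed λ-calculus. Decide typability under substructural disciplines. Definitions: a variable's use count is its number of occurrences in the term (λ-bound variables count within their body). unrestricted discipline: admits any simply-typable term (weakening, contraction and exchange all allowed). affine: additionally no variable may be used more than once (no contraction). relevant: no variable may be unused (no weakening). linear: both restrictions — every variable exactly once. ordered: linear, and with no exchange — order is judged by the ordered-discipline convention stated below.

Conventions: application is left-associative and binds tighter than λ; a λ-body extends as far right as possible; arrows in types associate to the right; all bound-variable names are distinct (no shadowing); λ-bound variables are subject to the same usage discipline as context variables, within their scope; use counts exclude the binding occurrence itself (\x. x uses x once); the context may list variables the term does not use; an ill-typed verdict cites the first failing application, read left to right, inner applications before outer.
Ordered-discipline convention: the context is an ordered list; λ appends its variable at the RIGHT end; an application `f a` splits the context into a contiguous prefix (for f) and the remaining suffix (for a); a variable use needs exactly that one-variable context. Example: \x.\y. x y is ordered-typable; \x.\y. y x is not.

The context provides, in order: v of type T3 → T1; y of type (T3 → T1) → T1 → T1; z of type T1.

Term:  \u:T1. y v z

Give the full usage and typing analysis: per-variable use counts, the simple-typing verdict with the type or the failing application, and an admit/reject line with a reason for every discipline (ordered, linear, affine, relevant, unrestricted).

counts: v ×1; y ×1; z ×1; u (bound) ×0
left-to-right use order: y, v, z
typing: ✓ — T1 → T1
ordered ✗ (needs weakening: u unused)
linear ✗ (needs weakening: u unused)
affine ✓ (no duplicate uses among v, y, z, u)
relevant ✗ (needs weakening: u unused)
unrestricted ✓ (type-checks (T1 → T1) and nothing is barred)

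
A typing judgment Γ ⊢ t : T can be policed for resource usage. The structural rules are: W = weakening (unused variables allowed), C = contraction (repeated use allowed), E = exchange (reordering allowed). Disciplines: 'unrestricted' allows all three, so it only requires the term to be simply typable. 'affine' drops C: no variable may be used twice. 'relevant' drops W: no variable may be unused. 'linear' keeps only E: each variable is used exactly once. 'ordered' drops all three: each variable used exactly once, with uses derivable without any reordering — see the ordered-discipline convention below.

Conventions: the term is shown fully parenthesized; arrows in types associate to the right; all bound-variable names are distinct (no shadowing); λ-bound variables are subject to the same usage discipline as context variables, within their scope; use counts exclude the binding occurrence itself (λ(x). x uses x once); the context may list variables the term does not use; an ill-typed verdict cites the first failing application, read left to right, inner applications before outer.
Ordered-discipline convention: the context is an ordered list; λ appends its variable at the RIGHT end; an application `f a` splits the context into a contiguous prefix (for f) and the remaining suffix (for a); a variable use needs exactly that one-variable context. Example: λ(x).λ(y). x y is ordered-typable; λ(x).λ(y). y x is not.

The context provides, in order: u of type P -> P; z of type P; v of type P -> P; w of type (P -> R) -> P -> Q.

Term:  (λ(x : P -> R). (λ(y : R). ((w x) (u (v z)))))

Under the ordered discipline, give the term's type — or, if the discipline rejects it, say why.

not well-typed under ordered — needs weakening: y unused
counts: u=1; z=1; v=1; w=1; x (λ-bound)=1; y (λ-bound)=0
uses in reading order: w, x, u, v, z
typing: ✓ — (P -> R) -> R -> Q
per-discipline verdicts: ordered ✗ | linear ✗ | affine ✓ | relevant ✗ | unrestricted ✓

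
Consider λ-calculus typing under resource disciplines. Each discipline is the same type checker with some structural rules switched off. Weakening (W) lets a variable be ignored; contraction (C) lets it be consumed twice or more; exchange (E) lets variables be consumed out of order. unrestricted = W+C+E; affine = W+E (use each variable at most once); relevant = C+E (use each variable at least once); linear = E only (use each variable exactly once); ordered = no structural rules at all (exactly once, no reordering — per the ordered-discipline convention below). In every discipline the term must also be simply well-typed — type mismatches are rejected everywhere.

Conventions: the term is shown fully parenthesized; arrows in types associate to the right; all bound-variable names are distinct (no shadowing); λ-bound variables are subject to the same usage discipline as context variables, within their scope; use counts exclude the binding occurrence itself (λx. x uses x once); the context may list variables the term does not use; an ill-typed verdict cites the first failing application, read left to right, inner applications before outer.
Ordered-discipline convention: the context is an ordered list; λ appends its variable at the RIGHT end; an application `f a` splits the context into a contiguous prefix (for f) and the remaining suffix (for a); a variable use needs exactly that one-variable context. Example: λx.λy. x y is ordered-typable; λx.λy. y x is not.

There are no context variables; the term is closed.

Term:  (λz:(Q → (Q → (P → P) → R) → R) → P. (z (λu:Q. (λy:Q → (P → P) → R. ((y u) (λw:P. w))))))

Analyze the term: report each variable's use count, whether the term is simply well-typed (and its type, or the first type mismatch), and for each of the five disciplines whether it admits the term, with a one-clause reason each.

use counts: z (bound) ×1; u (bound) ×1; y (bound) ×1; w (bound) ×1
left-to-right use order: z, y, u, w
typing: ✓ — ((Q → (Q → (P → P) → R) → R) → P) → P
ordered: ✗, use order z, y, u, w needs exchange
linear: ✓, each of z, u, y, w used exactly once
affine: ✓, no duplicate uses among z, u, y, w
relevant: ✓, none of z, u, y, w goes unused
unrestricted: ✓, type-checks (((Q → (Q → (P → P) → R) → R) → P) → P) and nothing is barred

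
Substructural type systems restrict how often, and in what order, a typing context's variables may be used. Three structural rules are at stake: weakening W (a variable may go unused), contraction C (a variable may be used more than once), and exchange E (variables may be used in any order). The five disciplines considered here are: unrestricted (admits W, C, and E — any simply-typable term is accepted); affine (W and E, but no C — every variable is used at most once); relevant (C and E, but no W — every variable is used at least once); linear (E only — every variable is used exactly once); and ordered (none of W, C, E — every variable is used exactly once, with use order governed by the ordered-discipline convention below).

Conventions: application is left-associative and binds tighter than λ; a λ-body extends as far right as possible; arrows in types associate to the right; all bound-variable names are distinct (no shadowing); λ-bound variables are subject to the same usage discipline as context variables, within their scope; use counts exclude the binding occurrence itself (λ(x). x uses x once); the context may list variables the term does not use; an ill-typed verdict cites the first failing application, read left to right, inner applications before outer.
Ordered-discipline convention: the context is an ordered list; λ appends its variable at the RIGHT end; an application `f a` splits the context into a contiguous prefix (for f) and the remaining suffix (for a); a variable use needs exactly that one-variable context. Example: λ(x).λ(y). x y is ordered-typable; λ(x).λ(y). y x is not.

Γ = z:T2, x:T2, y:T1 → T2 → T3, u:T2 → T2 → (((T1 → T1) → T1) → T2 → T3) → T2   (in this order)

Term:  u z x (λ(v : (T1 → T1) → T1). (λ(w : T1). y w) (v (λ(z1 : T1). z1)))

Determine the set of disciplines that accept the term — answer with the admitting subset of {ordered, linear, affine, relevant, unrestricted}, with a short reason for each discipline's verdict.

admitting disciplines: linear, affine, relevant, unrestricted
use counts: z=1, x=1, y=1, u=1, v (bound)=1, w (bound)=1, z1 (bound)=1
left-to-right use order: u, z, x, y, w, v, z1
typing: well-typed at T2
ordered ✗ (use order u, z, x, y, w, v, z1 needs exchange)
linear ✓ (each of z, x, y, u, v, w, z1 used exactly once)
affine ✓ (z, x, y, u, v, w, z1: no repeats, contraction unneeded)
relevant ✓ (none of z, x, y, u, v, w, z1 goes unused)
unrestricted ✓ (well-typed at T2; no restrictions here)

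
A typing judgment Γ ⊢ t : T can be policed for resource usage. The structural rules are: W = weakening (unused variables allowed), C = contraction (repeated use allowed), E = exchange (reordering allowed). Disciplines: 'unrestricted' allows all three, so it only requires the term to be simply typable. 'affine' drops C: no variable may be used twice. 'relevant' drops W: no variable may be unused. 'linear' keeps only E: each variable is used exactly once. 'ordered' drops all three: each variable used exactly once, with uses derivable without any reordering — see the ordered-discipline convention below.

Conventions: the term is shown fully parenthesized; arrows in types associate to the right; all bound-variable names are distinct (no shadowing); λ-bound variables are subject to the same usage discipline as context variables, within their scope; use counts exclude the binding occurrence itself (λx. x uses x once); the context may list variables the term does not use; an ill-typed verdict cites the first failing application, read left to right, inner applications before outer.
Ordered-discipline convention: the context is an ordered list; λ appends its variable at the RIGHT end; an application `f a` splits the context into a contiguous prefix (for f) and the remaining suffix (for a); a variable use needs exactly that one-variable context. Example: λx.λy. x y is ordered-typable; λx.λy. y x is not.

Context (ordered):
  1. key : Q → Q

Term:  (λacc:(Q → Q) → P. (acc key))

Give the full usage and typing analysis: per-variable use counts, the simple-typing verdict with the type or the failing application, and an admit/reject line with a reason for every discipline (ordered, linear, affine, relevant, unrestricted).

usage: key ×1, acc (λ-bound) ×1
use order (left to right): acc, key
typing: ✓ — ((Q → Q) → P) → P
ordered: ✗, needs exchange: uses follow acc, key
linear: ✓, single use per variable (key, acc)
affine: ✓, at most one use each (key, acc)
relevant: ✓, every one of key, acc appears
unrestricted: ✓, typability at ((Q → Q) → P) → P is all that's needed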